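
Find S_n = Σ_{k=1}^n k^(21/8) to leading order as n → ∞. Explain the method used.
S_n ~ (8/29) · n^(29/8)

Integral comparison: Σ_{k=1}^n k^(21/8) = ∫_0^n x^(21/8) dx + O(n^(21/8)). The integral is n^(1 + 21/8) / (1 + 21/8) = n^((21+8)/8) / ((21+8)/8) = (8/29) · n^(29/8).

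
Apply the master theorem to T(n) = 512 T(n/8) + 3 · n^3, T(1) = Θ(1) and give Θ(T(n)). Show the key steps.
T(n) = Θ(n^3 log n)

log_8 512 = 3, and f(n) = 3 · n^3 = Θ(n^(log_8 512)). This is Case 2 of the master theorem: T(n) = Θ(f(n) · log n) = Θ(n^3 log n).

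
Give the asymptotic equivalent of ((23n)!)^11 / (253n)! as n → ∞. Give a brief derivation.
((23n)!)^11/(253n)! ~ ((2π·23n)^(10/2) / sqrt(11)) · 11^(−11·23n)  →  0

Write N = 23n. Stirling: N! ~ sqrt(2π N)(N/e)^N and (11N)! ~ sqrt(2π·11N)·(11N/e)^(11N).
  (N!)^11/(11N)! ~ (2π N)^(11/2) (N/e)^(11N) / [sqrt(2π·11N) (11N/e)^(11N)]
     = (2π N)^(11/2) / sqrt(2π·11N) · (N/(11N))^(11N)
     = (2π N)^((11−1)/2) / sqrt(11) · 11^(−11N).
Since 11^11 > 1, the factor 11^(−11N) decays exponentially, so the ratio → 0. Substituting N = 23n gives the stated form.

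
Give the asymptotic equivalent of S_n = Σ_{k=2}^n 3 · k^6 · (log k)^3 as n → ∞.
S_n ~ 3 · n^7 · (log n)^3 / 7

By integral comparison, S_n = ∫_1^n 3 · x^6 · (log x)^3 dx + O(n^6 · (log n)^3). For the integral, the leading term of ∫_1^n x^6 (log x)^3 dx is n^7/7 · (log n)^3 (by repeated integration by parts; each step lowers the log-exponent and produces a relatively O(1/log n) correction). Hence S_n ~ 3 · n^7 · (log n)^3 / 7.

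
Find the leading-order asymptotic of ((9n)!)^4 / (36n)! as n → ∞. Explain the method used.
((9n)!)^4/(36n)! ~ ((2π·9n)^(3/2) / 2) · 4^(−4·9n)  →  0

Write N = 9n. Stirling: N! ~ sqrt(2π N)(N/e)^N and (4N)! ~ sqrt(2π·4N)·(4N/e)^(4N).
  (N!)^4/(4N)! ~ (2π N)^(4/2) (N/e)^(4N) / [sqrt(2π·4N) (4N/e)^(4N)]
     = (2π N)^(4/2) / sqrt(2π·4N) · (N/(4N))^(4N)
     = (2π N)^((4−1)/2) / 2 · 4^(−4N).
Since 4^4 > 1, the factor 4^(−4N) decays exponentially, so the ratio → 0. Substituting N = 9n gives the stated form.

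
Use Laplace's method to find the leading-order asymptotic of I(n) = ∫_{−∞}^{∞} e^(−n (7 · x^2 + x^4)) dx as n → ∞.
I(n) ~ sqrt(π/(7n))

φ(x) = 7 · x^2 + x^4 has its unique global minimum at x* = 0 (since φ'(x) = 14x + 4x^3 = 0 only at x = 0 for real x with both coefficients positive, and φ → ∞ as |x| → ∞). At x* = 0, φ(0) = 0 and φ''(0) = 14. Laplace's method then gives
  I(n) ~ sqrt(2π / (n · φ''(0))) · e^(−n φ(0)) = sqrt(2π / (14n)) = sqrt(π/(7n)).
The x^4 term contributes only at subleading order (an O(1/n) relative correction).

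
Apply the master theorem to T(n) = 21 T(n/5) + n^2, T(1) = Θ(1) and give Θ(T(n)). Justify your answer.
T(n) = Θ(n^2)

log_5 21 ≈ 1.892. f(n) = n^2 dominates n^(log_5 21) since 2 > 1.892, and the regularity condition a·f(n/b) = 21·(n/5)^2 = (21/25)·n^2 ≤ c·f(n) holds with c = 21/25 ≈ 0.84 < 1. So this is Case 3: T(n) = Θ(f(n)) = Θ(n^2).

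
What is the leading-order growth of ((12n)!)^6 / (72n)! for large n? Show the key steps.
((12n)!)^6/(72n)! ~ ((2π·12n)^(5/2) / sqrt(6)) · 6^(−6·12n)  →  0

Write N = 12n. Stirling: N! ~ sqrt(2π N)(N/e)^N and (6N)! ~ sqrt(2π·6N)·(6N/e)^(6N).
  (N!)^6/(6N)! ~ (2π N)^(6/2) (N/e)^(6N) / [sqrt(2π·6N) (6N/e)^(6N)]
     = (2π N)^(6/2) / sqrt(2π·6N) · (N/(6N))^(6N)
     = (2π N)^((6−1)/2) / sqrt(6) · 6^(−6N).
Since 6^6 > 1, the factor 6^(−6N) decays exponentially, so the ratio → 0. Substituting N = 12n gives the stated form.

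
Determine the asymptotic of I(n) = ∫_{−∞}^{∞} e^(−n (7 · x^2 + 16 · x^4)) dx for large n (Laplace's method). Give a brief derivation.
I(n) ~ sqrt(π/(7n))

φ(x) = 7 · x^2 + 16 · x^4 has its unique global minimum at x* = 0 (since φ'(x) = 14x + 64x^3 = 0 only at x = 0 for real x with both coefficients positive, and φ → ∞ as |x| → ∞). At x* = 0, φ(0) = 0 and φ''(0) = 14. Laplace's method then gives
  I(n) ~ sqrt(2π / (n · φ''(0))) · e^(−n φ(0)) = sqrt(2π / (14n)) = sqrt(π/(7n)).
The 16 · x^4 term contributes only at subleading order (an O(1/n) relative correction).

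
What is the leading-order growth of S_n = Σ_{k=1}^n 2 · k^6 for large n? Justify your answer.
S_n ~ 2 · n^7 / 7

By integral comparison (Euler-Maclaurin), Σ_{k=1}^n 2 · k^6 = 2 · ∫_0^n x^6 dx + O(n^6) = 2 · n^7/7 + O(n^6). (Equivalently, Faulhaber's formula gives the same leading term.)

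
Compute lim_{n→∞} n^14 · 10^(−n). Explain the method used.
lim = 0

Exponentials with base > 1 dominate every fixed polynomial: for any fixed c, n^c / 10^n → 0 as n → ∞ (e.g. by the ratio test, or by writing 10^n = e^(n ln 10) and noting e^(n ln 10) / n^c → ∞). Hence n^14 · 10^(−n) = n^14 / 10^n → 0.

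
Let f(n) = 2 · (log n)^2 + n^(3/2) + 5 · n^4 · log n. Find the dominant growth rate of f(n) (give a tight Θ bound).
f(n) ∈ Θ(n^4 · log n)

Compare the terms by growth order. For large n, n^a · (log n)^b dominates n^a' · (log n)^b' iff a > a', or (a = a' and b > b'). Ranking the 3 terms shows the dominant one is 5 · n^4 · log n. Hence f(n) ∈ Θ(n^4 · log n).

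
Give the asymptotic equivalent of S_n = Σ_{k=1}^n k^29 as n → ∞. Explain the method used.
S_n ~ n^30 / 30

By integral comparison (Euler-Maclaurin), Σ_{k=1}^n k^29 = ∫_0^n x^29 dx + O(n^29) = n^30/30 + O(n^29). (Equivalently, Faulhaber's formula gives the same leading term.)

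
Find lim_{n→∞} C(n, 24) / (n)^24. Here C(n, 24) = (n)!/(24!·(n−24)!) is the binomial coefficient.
lim = 1/24! = 1/620448401733239439360000

With N = n → ∞: C(N, 24) / N^24 = [N(N−1)…(N−23)] / (24! · N^24) = (1/24!) · 1 · (1 − 1/n) · … · (1 − 23/n). Each factor → 1 as N → ∞, so the limit is 1/24! = 1/620448401733239439360000.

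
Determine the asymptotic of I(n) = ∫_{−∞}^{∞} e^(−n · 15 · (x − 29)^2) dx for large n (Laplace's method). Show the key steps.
I(n) = sqrt(π/(15n))

Here φ(x) = 15 · (x − 29)^2 has its unique minimum at x* = 29 with φ(x*) = 0 and φ''(x*) = 30. Laplace's method gives
  I(n) ~ e^(−n φ(x*)) · sqrt(2π / (n · φ''(x*))) = sqrt(2π / (30n)) = sqrt(π/(15n)).
This is exact: substituting u = (x − 29)·sqrt(15n) gives I(n) = (1/sqrt(15n)) ∫_{−∞}^{∞} e^(−u^2) du = sqrt(π/(15n)).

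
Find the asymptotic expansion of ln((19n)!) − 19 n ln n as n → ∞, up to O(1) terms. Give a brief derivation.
ln((19n)!) − 19 n ln n = 19(ln 19 − 1) n + (1/2) ln(2π·19n) + O(1/n)

Stirling: ln((19n)!) = 19n ln(19n) − 19n + (1/2) ln(2π·19n) + O(1/n).
Since 19n ln(19n) = 19n ln n + 19n ln 19, subtracting 19n ln n cancels the n ln n term exactly. What remains is 19(ln 19 − 1) n + (1/2) ln(2π·19n) + O(1/n).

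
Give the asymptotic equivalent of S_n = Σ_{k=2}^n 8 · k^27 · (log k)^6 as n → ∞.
S_n ~ 2 · n^28 · (log n)^6 / 7

By integral comparison, S_n = ∫_1^n 8 · x^27 · (log x)^6 dx + O(n^27 · (log n)^6). For the integral, the leading term of ∫_1^n x^27 (log x)^6 dx is n^28/28 · (log n)^6 (by repeated integration by parts; each step lowers the log-exponent and produces a relatively O(1/log n) correction). Hence S_n ~ 2 · n^28 · (log n)^6 / 7.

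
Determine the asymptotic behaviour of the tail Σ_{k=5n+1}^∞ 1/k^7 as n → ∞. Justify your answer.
Σ_{k>5n} 1/k^7 ~ 1/(6 · (5n)^6)

Compare to the integral: ∫_{5n}^∞ x^(−7) dx = [−x^(−6)/6]_{5n}^∞ = 1/((7−1)·(5n)^6). Euler-Maclaurin then gives
  Σ_{k>5n} 1/k^7 = ∫_{5n}^∞ dx/x^7 − 1/(2·(5n)^7) + O(1/(5n)^8).
(Equivalently this is ζ(7) − Σ_{k≤5n} 1/k^7.)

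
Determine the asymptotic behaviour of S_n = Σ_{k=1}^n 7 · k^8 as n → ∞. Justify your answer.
S_n ~ 7 · n^9 / 9

By integral comparison (Euler-Maclaurin), Σ_{k=1}^n 7 · k^8 = 7 · ∫_0^n x^8 dx + O(n^8) = 7 · n^9/9 + O(n^8). (Equivalently, Faulhaber's formula gives the same leading term.)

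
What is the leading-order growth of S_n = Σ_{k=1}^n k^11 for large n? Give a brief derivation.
S_n ~ n^12 / 12

By integral comparison (Euler-Maclaurin), Σ_{k=1}^n k^11 = ∫_0^n x^11 dx + O(n^11) = n^12/12 + O(n^11). (Equivalently, Faulhaber's formula gives the same leading term.)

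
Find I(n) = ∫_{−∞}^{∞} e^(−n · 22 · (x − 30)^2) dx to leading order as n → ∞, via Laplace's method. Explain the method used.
I(n) = sqrt(π/(22n))

Here φ(x) = 22 · (x − 30)^2 has its unique minimum at x* = 30 with φ(x*) = 0 and φ''(x*) = 44. Laplace's method gives
  I(n) ~ e^(−n φ(x*)) · sqrt(2π / (n · φ''(x*))) = sqrt(2π / (44n)) = sqrt(π/(22n)).
This is exact: substituting u = (x − 30)·sqrt(22n) gives I(n) = (1/sqrt(22n)) ∫_{−∞}^{∞} e^(−u^2) du = sqrt(π/(22n)).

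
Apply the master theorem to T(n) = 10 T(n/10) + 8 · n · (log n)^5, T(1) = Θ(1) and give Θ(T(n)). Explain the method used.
T(n) = Θ(n · (log n)^6)

Here log_10 10 = 1 and f(n) = 8 · n · (log n)^5 = Θ(n^(log_10 10) · (log n)^5). This is the extended Case 2 of the master theorem (f matches the critical exponent up to log factors), giving T(n) = Θ(n^(log_10 10) · (log n)^(5+1)) = Θ(n · (log n)^6).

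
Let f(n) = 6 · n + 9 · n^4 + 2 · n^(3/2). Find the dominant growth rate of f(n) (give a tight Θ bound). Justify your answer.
f(n) ∈ Θ(n^4)

Compare the terms by growth order. For large n, n^a · (log n)^b dominates n^a' · (log n)^b' iff a > a', or (a = a' and b > b'). Ranking the 3 terms shows the dominant one is 9 · n^4. Hence f(n) ∈ Θ(n^4).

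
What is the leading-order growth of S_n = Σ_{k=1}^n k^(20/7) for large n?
S_n ~ (7/27) · n^(27/7)

Integral comparison: Σ_{k=1}^n k^(20/7) = ∫_0^n x^(20/7) dx + O(n^(20/7)). The integral is n^(1 + 20/7) / (1 + 20/7) = n^((20+7)/7) / ((20+7)/7) = (7/27) · n^(27/7).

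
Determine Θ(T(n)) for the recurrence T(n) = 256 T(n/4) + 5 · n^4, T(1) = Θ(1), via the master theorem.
T(n) = Θ(n^4 log n)

log_4 256 = 4, and f(n) = 5 · n^4 = Θ(n^(log_4 256)). This is Case 2 of the master theorem: T(n) = Θ(f(n) · log n) = Θ(n^4 log n).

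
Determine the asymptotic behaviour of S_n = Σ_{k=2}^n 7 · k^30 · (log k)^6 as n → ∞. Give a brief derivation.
S_n ~ 7 · n^31 · (log n)^6 / 31

By integral comparison, S_n = ∫_1^n 7 · x^30 · (log x)^6 dx + O(n^30 · (log n)^6). For the integral, the leading term of ∫_1^n x^30 (log x)^6 dx is n^31/31 · (log n)^6 (by repeated integration by parts; each step lowers the log-exponent and produces a relatively O(1/log n) correction). Hence S_n ~ 7 · n^31 · (log n)^6 / 31.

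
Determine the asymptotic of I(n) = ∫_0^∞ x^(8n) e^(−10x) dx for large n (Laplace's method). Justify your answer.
I(n) ~ (sqrt(2π·8n) / 10) · (8n/(10e))^(8n)

Write the integrand as exp(8n ln x − 10x) and set f(x) = 8n ln x − 10x. Then f'(x) = 8n/x − 10 = 0 at x* = 8n/10, and f''(x*) = −8n/x*^2 = −10^2/(8n). Laplace's method (interior maximum) gives
  I(n) ~ e^(f(x*)) · sqrt(2π / |f''(x*)|)
        = exp(8n ln(8n/10) − 8n) · sqrt(2π · 8n / 10^2)
        = (8n/10)^(8n) e^(−8n) · sqrt(2π·8n) / 10
        = (sqrt(2π·8n) / 10) · (8n/(10e))^(8n).
This matches Γ(8n+1)/10^(8n+1) with Stirling applied to Γ.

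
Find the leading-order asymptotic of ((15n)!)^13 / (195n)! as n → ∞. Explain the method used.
((15n)!)^13/(195n)! ~ ((2π·15n)^(12/2) / sqrt(13)) · 13^(−13·15n)  →  0

Write N = 15n. Stirling: N! ~ sqrt(2π N)(N/e)^N and (13N)! ~ sqrt(2π·13N)·(13N/e)^(13N).
  (N!)^13/(13N)! ~ (2π N)^(13/2) (N/e)^(13N) / [sqrt(2π·13N) (13N/e)^(13N)]
     = (2π N)^(13/2) / sqrt(2π·13N) · (N/(13N))^(13N)
     = (2π N)^((13−1)/2) / sqrt(13) · 13^(−13N).
Since 13^13 > 1, the factor 13^(−13N) decays exponentially, so the ratio → 0. Substituting N = 15n gives the stated form.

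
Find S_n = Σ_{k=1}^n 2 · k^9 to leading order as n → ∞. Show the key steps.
S_n ~ n^10 / 5

By integral comparison (Euler-Maclaurin), Σ_{k=1}^n 2 · k^9 = 2 · ∫_0^n x^9 dx + O(n^9) = 2 · n^10/10 = n^10 / 5 + O(n^9). (Equivalently, Faulhaber's formula gives the same leading term.)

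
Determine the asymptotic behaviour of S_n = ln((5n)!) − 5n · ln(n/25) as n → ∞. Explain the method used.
S_n ~ 5n · (ln 125 − 1) + O(ln n)

Stirling: ln((5n)!) = 5n ln(5n) − 5n + O(ln n).
  S_n = 5n ln(5n) − 5n − 5n ln(n/25) + O(ln n)
      = 5n ln(5n) − 5n ln n + 5n ln 25 − 5n + O(ln n)
      = 5n ln 5 + 5n ln 25 − 5n + O(ln n)
      = 5n (ln 125 − 1) + O(ln n).
Numerically ln(125) − 1 ≈ 3.8283.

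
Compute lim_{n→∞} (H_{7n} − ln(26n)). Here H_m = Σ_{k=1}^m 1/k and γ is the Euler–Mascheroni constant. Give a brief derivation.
lim = ln(7/26) + γ

By Euler-Maclaurin, H_m = ln m + γ + O(1/m). So
  H_{7n} − ln(26n) = ln(7n) + γ − ln(26n) + O(1/n)
                       = ln(7/26) + γ + O(1/n).
Hence the limit is ln(7/26) + γ.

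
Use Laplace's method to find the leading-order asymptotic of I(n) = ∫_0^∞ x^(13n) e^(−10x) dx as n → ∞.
I(n) ~ (sqrt(2π·13n) / 10) · (13n/(10e))^(13n)

Write the integrand as exp(13n ln x − 10x) and set f(x) = 13n ln x − 10x. Then f'(x) = 13n/x − 10 = 0 at x* = 13n/10, and f''(x*) = −13n/x*^2 = −10^2/(13n). Laplace's method (interior maximum) gives
  I(n) ~ e^(f(x*)) · sqrt(2π / |f''(x*)|)
        = exp(13n ln(13n/10) − 13n) · sqrt(2π · 13n / 10^2)
        = (13n/10)^(13n) e^(−13n) · sqrt(2π·13n) / 10
        = (sqrt(2π·13n) / 10) · (13n/(10e))^(13n).
This matches Γ(13n+1)/10^(13n+1) with Stirling applied to Γ.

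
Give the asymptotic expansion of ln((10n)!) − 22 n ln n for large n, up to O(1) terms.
ln((10n)!) − 22 n ln n = −12 n ln n + 10(ln 10 − 1) n + (1/2) ln(2π·10n) + O(1/n)

Stirling: ln((10n)!) = 10n ln(10n) − 10n + (1/2) ln(2π·10n) + O(1/n).
Expand 10n ln(10n) = 10n (ln n + ln 10) = 10n ln n + 10n ln 10.
Subtract 22n ln n: leading term is (10 − 22) n ln n = −12 n ln n. The next term is 10n ln 10 − 10n = 10(ln 10 − 1) n. Then the (1/2) ln(2π·10n) correction.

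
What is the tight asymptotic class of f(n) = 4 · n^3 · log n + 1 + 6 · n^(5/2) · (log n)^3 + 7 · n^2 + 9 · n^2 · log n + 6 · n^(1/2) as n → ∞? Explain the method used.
f(n) ∈ Θ(n^3 · log n)

Compare the terms by growth order. For large n, n^a · (log n)^b dominates n^a' · (log n)^b' iff a > a', or (a = a' and b > b'). Ranking the 6 terms shows the dominant one is 4 · n^3 · log n. Hence f(n) ∈ Θ(n^3 · log n).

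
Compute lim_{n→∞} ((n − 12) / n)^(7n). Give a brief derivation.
lim = e^(−84)

Rewrite as (1 − 12/n)^(7n). By the standard limit (1 + x/n)^n → e^x, we have (1 − 12/n)^n → e^(−12), and raising to the 7th power gives e^(−84).
More precisely, ln[(1 − 12/n)^(7n)] = 7n · ln(1 − 12/n) = 7n · (-12/n + O(1/n^2)) = -84 + O(1/n) → -84.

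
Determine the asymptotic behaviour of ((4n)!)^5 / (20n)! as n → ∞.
((4n)!)^5/(20n)! ~ ((2π·4n)^(4/2) / sqrt(5)) · 5^(−5·4n)  →  0

Write N = 4n. Stirling: N! ~ sqrt(2π N)(N/e)^N and (5N)! ~ sqrt(2π·5N)·(5N/e)^(5N).
  (N!)^5/(5N)! ~ (2π N)^(5/2) (N/e)^(5N) / [sqrt(2π·5N) (5N/e)^(5N)]
     = (2π N)^(5/2) / sqrt(2π·5N) · (N/(5N))^(5N)
     = (2π N)^((5−1)/2) / sqrt(5) · 5^(−5N).
Since 5^5 > 1, the factor 5^(−5N) decays exponentially, so the ratio → 0. Substituting N = 4n gives the stated form.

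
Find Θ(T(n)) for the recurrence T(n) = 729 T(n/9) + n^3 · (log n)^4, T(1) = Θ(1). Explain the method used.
T(n) = Θ(n^3 · (log n)^5)

Here log_9 729 = 3 and f(n) = n^3 · (log n)^4 = Θ(n^(log_9 729) · (log n)^4). This is the extended Case 2 of the master theorem (f matches the critical exponent up to log factors), giving T(n) = Θ(n^(log_9 729) · (log n)^(4+1)) = Θ(n^3 · (log n)^5).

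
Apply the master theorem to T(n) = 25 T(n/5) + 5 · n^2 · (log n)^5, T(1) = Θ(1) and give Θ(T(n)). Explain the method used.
T(n) = Θ(n^2 · (log n)^6)

Here log_5 25 = 2 and f(n) = 5 · n^2 · (log n)^5 = Θ(n^(log_5 25) · (log n)^5). This is the extended Case 2 of the master theorem (f matches the critical exponent up to log factors), giving T(n) = Θ(n^(log_5 25) · (log n)^(5+1)) = Θ(n^2 · (log n)^6).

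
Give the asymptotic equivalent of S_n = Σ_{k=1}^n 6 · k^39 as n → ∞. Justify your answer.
S_n ~ 3 · n^40 / 20

By integral comparison (Euler-Maclaurin), Σ_{k=1}^n 6 · k^39 = 6 · ∫_0^n x^39 dx + O(n^39) = 6 · n^40/40 = 3 · n^40 / 20 + O(n^39). (Equivalently, Faulhaber's formula gives the same leading term.)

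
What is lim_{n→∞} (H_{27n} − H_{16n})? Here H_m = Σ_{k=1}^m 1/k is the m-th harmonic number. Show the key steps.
lim = ln(27/16)

Euler-Maclaurin gives H_m = ln m + γ + 1/(2m) + O(1/m^2). The γ and O(1/m) terms cancel in the difference:
  H_{27n} − H_{16n} = ln(27n) − ln(16n) + O(1/n) = ln(27/16) + O(1/n).
Hence the limit is ln(27/16).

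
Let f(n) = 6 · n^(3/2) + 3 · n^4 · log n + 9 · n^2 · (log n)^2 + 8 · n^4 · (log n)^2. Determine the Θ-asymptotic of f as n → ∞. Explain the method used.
f(n) ∈ Θ(n^4 · (log n)^2)

Compare the terms by growth order. For large n, n^a · (log n)^b dominates n^a' · (log n)^b' iff a > a', or (a = a' and b > b'). Ranking the 4 terms shows the dominant one is 8 · n^4 · (log n)^2. Hence f(n) ∈ Θ(n^4 · (log n)^2).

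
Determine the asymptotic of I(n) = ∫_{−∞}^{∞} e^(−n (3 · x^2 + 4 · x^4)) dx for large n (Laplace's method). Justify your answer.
I(n) ~ sqrt(π/(3n))

φ(x) = 3 · x^2 + 4 · x^4 has its unique global minimum at x* = 0 (since φ'(x) = 6x + 16x^3 = 0 only at x = 0 for real x with both coefficients positive, and φ → ∞ as |x| → ∞). At x* = 0, φ(0) = 0 and φ''(0) = 6. Laplace's method then gives
  I(n) ~ sqrt(2π / (n · φ''(0))) · e^(−n φ(0)) = sqrt(2π / (6n)) = sqrt(π/(3n)).
The 4 · x^4 term contributes only at subleading order (an O(1/n) relative correction).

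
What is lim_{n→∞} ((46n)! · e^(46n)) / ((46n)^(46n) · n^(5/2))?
lim = 0

Stirling: (46n)! ~ sqrt(2π·46n) · (46n/e)^(46n). Hence
  (46n)! · e^(46n) / (46n)^(46n) ~ sqrt(2π·46n).
Dividing by n^(5/2): sqrt(2π·46n) / n^(5/2) = sqrt(2π·46) · n^((1−5)/2), so the expression behaves like sqrt(2π·46) · n^((1−5)/2) → 0.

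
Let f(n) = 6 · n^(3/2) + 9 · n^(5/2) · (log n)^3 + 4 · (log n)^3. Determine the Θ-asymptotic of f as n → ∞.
f(n) ∈ Θ(n^(5/2) · (log n)^3)

Compare the terms by growth order. For large n, n^a · (log n)^b dominates n^a' · (log n)^b' iff a > a', or (a = a' and b > b'). Ranking the 3 terms shows the dominant one is 9 · n^(5/2) · (log n)^3. Hence f(n) ∈ Θ(n^(5/2) · (log n)^3).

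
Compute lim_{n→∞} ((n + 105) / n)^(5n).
lim = e^525

Rewrite as (1 + 105/n)^(5n). By the standard limit (1 + x/n)^n → e^x, we have (1 + 105/n)^n → e^105, and raising to the 5th power gives e^525.
More precisely, ln[(1 + 105/n)^(5n)] = 5n · ln(1 + 105/n) = 5n · (105/n + O(1/n^2)) = 525 + O(1/n) → 525.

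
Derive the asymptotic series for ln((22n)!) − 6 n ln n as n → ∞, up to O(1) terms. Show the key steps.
ln((22n)!) − 6 n ln n = 16 n ln n + 22(ln 22 − 1) n + (1/2) ln(2π·22n) + O(1/n)

Stirling: ln((22n)!) = 22n ln(22n) − 22n + (1/2) ln(2π·22n) + O(1/n).
Expand 22n ln(22n) = 22n (ln n + ln 22) = 22n ln n + 22n ln 22.
Subtract 6n ln n: leading term is (22 − 6) n ln n = 16 n ln n. The next term is 22n ln 22 − 22n = 22(ln 22 − 1) n. Then the (1/2) ln(2π·22n) correction.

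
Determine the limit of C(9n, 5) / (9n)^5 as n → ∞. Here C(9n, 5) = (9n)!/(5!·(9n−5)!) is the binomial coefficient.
lim = 1/5! = 1/120

With N = 9n → ∞: C(N, 5) / N^5 = [N(N−1)…(N−4)] / (5! · N^5) = (1/5!) · 1 · (1 − 1/(9n)) · (1 − 2/(9n)) · (1 − 3/(9n)) · (1 − 4/(9n)). Each factor → 1 as N → ∞, so the limit is 1/5! = 1/120.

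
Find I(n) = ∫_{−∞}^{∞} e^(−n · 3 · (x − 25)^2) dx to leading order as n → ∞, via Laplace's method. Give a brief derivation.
I(n) = sqrt(π/(3n))

Here φ(x) = 3 · (x − 25)^2 has its unique minimum at x* = 25 with φ(x*) = 0 and φ''(x*) = 6. Laplace's method gives
  I(n) ~ e^(−n φ(x*)) · sqrt(2π / (n · φ''(x*))) = sqrt(2π / (6n)) = sqrt(π/(3n)).
This is exact: substituting u = (x − 25)·sqrt(3n) gives I(n) = (1/sqrt(3n)) ∫_{−∞}^{∞} e^(−u^2) du = sqrt(π/(3n)).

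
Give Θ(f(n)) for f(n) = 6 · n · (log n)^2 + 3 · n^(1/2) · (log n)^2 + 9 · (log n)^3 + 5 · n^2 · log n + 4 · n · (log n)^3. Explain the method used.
f(n) ∈ Θ(n^2 · log n)

Compare the terms by growth order. For large n, n^a · (log n)^b dominates n^a' · (log n)^b' iff a > a', or (a = a' and b > b'). Ranking the 5 terms shows the dominant one is 5 · n^2 · log n. Hence f(n) ∈ Θ(n^2 · log n).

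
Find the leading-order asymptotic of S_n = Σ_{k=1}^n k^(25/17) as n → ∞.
S_n ~ (17/42) · n^(42/17)

Integral comparison: Σ_{k=1}^n k^(25/17) = ∫_0^n x^(25/17) dx + O(n^(25/17)). The integral is n^(1 + 25/17) / (1 + 25/17) = n^((25+17)/17) / ((25+17)/17) = (17/42) · n^(42/17).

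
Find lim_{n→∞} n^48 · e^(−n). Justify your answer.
lim = 0

Exponentials with base > 1 dominate every fixed polynomial: for any fixed c, n^c / e^n → 0 as n → ∞ (e.g. by the ratio test, or since e^n grows faster than any power of n). Hence n^48 · e^(−n) = n^48 / e^n → 0.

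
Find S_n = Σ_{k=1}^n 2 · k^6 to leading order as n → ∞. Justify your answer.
S_n ~ 2 · n^7 / 7

By integral comparison (Euler-Maclaurin), Σ_{k=1}^n 2 · k^6 = 2 · ∫_0^n x^6 dx + O(n^6) = 2 · n^7/7 + O(n^6). (Equivalently, Faulhaber's formula gives the same leading term.)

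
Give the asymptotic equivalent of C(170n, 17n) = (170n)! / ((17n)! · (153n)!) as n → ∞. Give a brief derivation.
C(170n, 17n) ~ (10000000000/387420489)^(17n) · sqrt(5/(9π·17n))

Write N = 17n. Apply Stirling to each factorial:
  (10N)! ~ sqrt(2π·10N) · (10N/e)^(10N),
  N! ~ sqrt(2π N) · (N/e)^N,
  (9N)! ~ sqrt(2π·9N) · (9N/e)^(9N).
The exponential factors combine to (10N)^(10N) / (N^N · (9N)^(9N)) = 10^(10N)/9^(9N) = (10^10/9^9)^N = (10000000000/387420489)^N.
The square-root prefactors combine to sqrt(2π·10N) / (sqrt(2π N)·sqrt(2π·9N)) = sqrt(10 / (2π·9·N)) = sqrt(5/(9π·17n)).
Substituting N = 17n: C(170n, 17n) ~ (10000000000/387420489)^(17n) · sqrt(5/(9π·17n)).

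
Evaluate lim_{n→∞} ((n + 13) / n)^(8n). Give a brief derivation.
lim = e^104

Rewrite as (1 + 13/n)^(8n). By the standard limit (1 + x/n)^n → e^x, we have (1 + 13/n)^n → e^13, and raising to the 8th power gives e^104.
More precisely, ln[(1 + 13/n)^(8n)] = 8n · ln(1 + 13/n) = 8n · (13/n + O(1/n^2)) = 104 + O(1/n) → 104.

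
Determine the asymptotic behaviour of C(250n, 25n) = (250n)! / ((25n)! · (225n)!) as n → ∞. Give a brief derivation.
C(250n, 25n) ~ (10000000000/387420489)^(25n) · sqrt(5/(9π·25n))

Write N = 25n. Apply Stirling to each factorial:
  (10N)! ~ sqrt(2π·10N) · (10N/e)^(10N),
  N! ~ sqrt(2π N) · (N/e)^N,
  (9N)! ~ sqrt(2π·9N) · (9N/e)^(9N).
The exponential factors combine to (10N)^(10N) / (N^N · (9N)^(9N)) = 10^(10N)/9^(9N) = (10^10/9^9)^N = (10000000000/387420489)^N.
The square-root prefactors combine to sqrt(2π·10N) / (sqrt(2π N)·sqrt(2π·9N)) = sqrt(10 / (2π·9·N)) = sqrt(5/(9π·25n)).
Substituting N = 25n: C(250n, 25n) ~ (10000000000/387420489)^(25n) · sqrt(5/(9π·25n)).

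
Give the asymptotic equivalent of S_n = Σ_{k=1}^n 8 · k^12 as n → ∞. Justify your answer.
S_n ~ 8 · n^13 / 13

By integral comparison (Euler-Maclaurin), Σ_{k=1}^n 8 · k^12 = 8 · ∫_0^n x^12 dx + O(n^12) = 8 · n^13/13 + O(n^12). (Equivalently, Faulhaber's formula gives the same leading term.)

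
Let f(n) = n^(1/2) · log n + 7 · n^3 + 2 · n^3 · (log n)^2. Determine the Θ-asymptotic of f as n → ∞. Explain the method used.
f(n) ∈ Θ(n^3 · (log n)^2)

Compare the terms by growth order. For large n, n^a · (log n)^b dominates n^a' · (log n)^b' iff a > a', or (a = a' and b > b'). Ranking the 3 terms shows the dominant one is 2 · n^3 · (log n)^2. Hence f(n) ∈ Θ(n^3 · (log n)^2).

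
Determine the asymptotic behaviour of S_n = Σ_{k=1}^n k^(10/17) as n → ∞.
S_n ~ (17/27) · n^(27/17)

Integral comparison: Σ_{k=1}^n k^(10/17) = ∫_0^n x^(10/17) dx + O(n^(10/17)). The integral is n^(1 + 10/17) / (1 + 10/17) = n^((10+17)/17) / ((10+17)/17) = (17/27) · n^(27/17).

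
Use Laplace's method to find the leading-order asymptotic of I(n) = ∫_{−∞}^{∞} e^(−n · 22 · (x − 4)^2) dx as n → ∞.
I(n) = sqrt(π/(22n))

Here φ(x) = 22 · (x − 4)^2 has its unique minimum at x* = 4 with φ(x*) = 0 and φ''(x*) = 44. Laplace's method gives
  I(n) ~ e^(−n φ(x*)) · sqrt(2π / (n · φ''(x*))) = sqrt(2π / (44n)) = sqrt(π/(22n)).
This is exact: substituting u = (x − 4)·sqrt(22n) gives I(n) = (1/sqrt(22n)) ∫_{−∞}^{∞} e^(−u^2) du = sqrt(π/(22n)).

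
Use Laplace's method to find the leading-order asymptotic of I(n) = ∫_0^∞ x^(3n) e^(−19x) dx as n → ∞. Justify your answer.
I(n) ~ (sqrt(2π·3n) / 19) · (3n/(19e))^(3n)

Write the integrand as exp(3n ln x − 19x) and set f(x) = 3n ln x − 19x. Then f'(x) = 3n/x − 19 = 0 at x* = 3n/19, and f''(x*) = −3n/x*^2 = −19^2/(3n). Laplace's method (interior maximum) gives
  I(n) ~ e^(f(x*)) · sqrt(2π / |f''(x*)|)
        = exp(3n ln(3n/19) − 3n) · sqrt(2π · 3n / 19^2)
        = (3n/19)^(3n) e^(−3n) · sqrt(2π·3n) / 19
        = (sqrt(2π·3n) / 19) · (3n/(19e))^(3n).
This matches Γ(3n+1)/19^(3n+1) with Stirling applied to Γ.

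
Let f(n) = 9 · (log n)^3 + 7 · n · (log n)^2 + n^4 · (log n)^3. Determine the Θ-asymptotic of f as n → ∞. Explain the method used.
f(n) ∈ Θ(n^4 · (log n)^3)

Compare the terms by growth order. For large n, n^a · (log n)^b dominates n^a' · (log n)^b' iff a > a', or (a = a' and b > b'). Ranking the 3 terms shows the dominant one is n^4 · (log n)^3. Hence f(n) ∈ Θ(n^4 · (log n)^3).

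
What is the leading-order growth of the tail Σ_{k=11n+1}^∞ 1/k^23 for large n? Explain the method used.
Σ_{k>11n} 1/k^23 ~ 1/(22 · (11n)^22)

Compare to the integral: ∫_{11n}^∞ x^(−23) dx = [−x^(−22)/22]_{11n}^∞ = 1/((23−1)·(11n)^22). Euler-Maclaurin then gives
  Σ_{k>11n} 1/k^23 = ∫_{11n}^∞ dx/x^23 − 1/(2·(11n)^23) + O(1/(11n)^24).
(Equivalently this is ζ(23) − Σ_{k≤11n} 1/k^23.)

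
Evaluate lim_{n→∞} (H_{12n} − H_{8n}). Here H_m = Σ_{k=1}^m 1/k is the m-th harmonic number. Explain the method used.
lim = ln(12/8) = ln(3/2)

Euler-Maclaurin gives H_m = ln m + γ + 1/(2m) + O(1/m^2). The γ and O(1/m) terms cancel in the difference:
  H_{12n} − H_{8n} = ln(12n) − ln(8n) + O(1/n) = ln(12/8) + O(1/n).
Hence the limit is ln(12/8) = ln(3/2).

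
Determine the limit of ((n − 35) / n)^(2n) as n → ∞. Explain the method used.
lim = e^(−70)

Rewrite as (1 − 35/n)^(2n). By the standard limit (1 + x/n)^n → e^x, we have (1 − 35/n)^n → e^(−35), and raising to the 2nd power gives e^(−70).
More precisely, ln[(1 − 35/n)^(2n)] = 2n · ln(1 − 35/n) = 2n · (-35/n + O(1/n^2)) = -70 + O(1/n) → -70.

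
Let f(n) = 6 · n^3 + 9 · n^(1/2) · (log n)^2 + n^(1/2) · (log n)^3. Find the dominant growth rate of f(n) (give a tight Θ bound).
f(n) ∈ Θ(n^3)

Compare the terms by growth order. For large n, n^a · (log n)^b dominates n^a' · (log n)^b' iff a > a', or (a = a' and b > b'). Ranking the 3 terms shows the dominant one is 6 · n^3. Hence f(n) ∈ Θ(n^3).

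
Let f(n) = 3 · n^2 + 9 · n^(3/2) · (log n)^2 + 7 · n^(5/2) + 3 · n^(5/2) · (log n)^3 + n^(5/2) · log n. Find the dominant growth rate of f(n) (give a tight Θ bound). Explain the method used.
f(n) ∈ Θ(n^(5/2) · (log n)^3)

Compare the terms by growth order. For large n, n^a · (log n)^b dominates n^a' · (log n)^b' iff a > a', or (a = a' and b > b'). Ranking the 5 terms shows the dominant one is 3 · n^(5/2) · (log n)^3. Hence f(n) ∈ Θ(n^(5/2) · (log n)^3).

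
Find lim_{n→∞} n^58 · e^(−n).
lim = 0

Exponentials with base > 1 dominate every fixed polynomial: for any fixed c, n^c / e^n → 0 as n → ∞ (e.g. by the ratio test, or since e^n grows faster than any power of n). Hence n^58 · e^(−n) = n^58 / e^n → 0.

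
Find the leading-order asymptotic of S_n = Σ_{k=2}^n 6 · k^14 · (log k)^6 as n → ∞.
S_n ~ 2 · n^15 · (log n)^6 / 5

By integral comparison, S_n = ∫_1^n 6 · x^14 · (log x)^6 dx + O(n^14 · (log n)^6). For the integral, the leading term of ∫_1^n x^14 (log x)^6 dx is n^15/15 · (log n)^6 (by repeated integration by parts; each step lowers the log-exponent and produces a relatively O(1/log n) correction). Hence S_n ~ 2 · n^15 · (log n)^6 / 5.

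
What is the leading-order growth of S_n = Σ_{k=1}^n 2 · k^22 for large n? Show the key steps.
S_n ~ 2 · n^23 / 23

By integral comparison (Euler-Maclaurin), Σ_{k=1}^n 2 · k^22 = 2 · ∫_0^n x^22 dx + O(n^22) = 2 · n^23/23 + O(n^22). (Equivalently, Faulhaber's formula gives the same leading term.)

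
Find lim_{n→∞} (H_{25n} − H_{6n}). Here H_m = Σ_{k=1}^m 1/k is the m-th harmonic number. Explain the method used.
lim = ln(25/6)

Euler-Maclaurin gives H_m = ln m + γ + 1/(2m) + O(1/m^2). The γ and O(1/m) terms cancel in the difference:
  H_{25n} − H_{6n} = ln(25n) − ln(6n) + O(1/n) = ln(25/6) + O(1/n).
Hence the limit is ln(25/6).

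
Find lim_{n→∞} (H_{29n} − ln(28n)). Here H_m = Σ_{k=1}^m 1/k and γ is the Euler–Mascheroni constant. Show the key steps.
lim = ln(29/28) + γ

By Euler-Maclaurin, H_m = ln m + γ + O(1/m). So
  H_{29n} − ln(28n) = ln(29n) + γ − ln(28n) + O(1/n)
                       = ln(29/28) + γ + O(1/n).
Hence the limit is ln(29/28) + γ.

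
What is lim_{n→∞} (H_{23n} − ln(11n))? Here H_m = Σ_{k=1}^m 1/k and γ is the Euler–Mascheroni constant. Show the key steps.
lim = ln(23/11) + γ

By Euler-Maclaurin, H_m = ln m + γ + O(1/m). So
  H_{23n} − ln(11n) = ln(23n) + γ − ln(11n) + O(1/n)
                       = ln(23/11) + γ + O(1/n).
Hence the limit is ln(23/11) + γ.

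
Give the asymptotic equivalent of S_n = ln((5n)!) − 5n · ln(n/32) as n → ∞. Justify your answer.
S_n ~ 5n · (ln 160 − 1) + O(ln n)

Stirling: ln((5n)!) = 5n ln(5n) − 5n + O(ln n).
  S_n = 5n ln(5n) − 5n − 5n ln(n/32) + O(ln n)
      = 5n ln(5n) − 5n ln n + 5n ln 32 − 5n + O(ln n)
      = 5n ln 5 + 5n ln 32 − 5n + O(ln n)
      = 5n (ln 160 − 1) + O(ln n).
Numerically ln(160) − 1 ≈ 4.0752.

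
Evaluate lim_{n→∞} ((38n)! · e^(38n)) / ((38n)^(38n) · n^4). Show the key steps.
lim = 0

Stirling: (38n)! ~ sqrt(2π·38n) · (38n/e)^(38n). Hence
  (38n)! · e^(38n) / (38n)^(38n) ~ sqrt(2π·38n).
Dividing by n^4: sqrt(2π·38n) / n^4 = sqrt(2π·38) · n^((1−8)/2), so the expression behaves like sqrt(2π·38) · n^((1−8)/2) → 0.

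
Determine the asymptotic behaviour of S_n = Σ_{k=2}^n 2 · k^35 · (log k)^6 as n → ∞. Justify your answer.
S_n ~ n^36 · (log n)^6 / 18

By integral comparison, S_n = ∫_1^n 2 · x^35 · (log x)^6 dx + O(n^35 · (log n)^6). For the integral, the leading term of ∫_1^n x^35 (log x)^6 dx is n^36/36 · (log n)^6 (by repeated integration by parts; each step lowers the log-exponent and produces a relatively O(1/log n) correction). Hence S_n ~ n^36 · (log n)^6 / 18.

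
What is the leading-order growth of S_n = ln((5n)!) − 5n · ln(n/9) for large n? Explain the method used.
S_n ~ 5n · (ln 45 − 1) + O(ln n)

Stirling: ln((5n)!) = 5n ln(5n) − 5n + O(ln n).
  S_n = 5n ln(5n) − 5n − 5n ln(n/9) + O(ln n)
      = 5n ln(5n) − 5n ln n + 5n ln 9 − 5n + O(ln n)
      = 5n ln 5 + 5n ln 9 − 5n + O(ln n)
      = 5n (ln 45 − 1) + O(ln n).
Numerically ln(45) − 1 ≈ 2.8067.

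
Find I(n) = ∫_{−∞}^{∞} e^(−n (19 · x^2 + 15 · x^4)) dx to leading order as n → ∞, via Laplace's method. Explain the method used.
I(n) ~ sqrt(π/(19n))

φ(x) = 19 · x^2 + 15 · x^4 has its unique global minimum at x* = 0 (since φ'(x) = 38x + 60x^3 = 0 only at x = 0 for real x with both coefficients positive, and φ → ∞ as |x| → ∞). At x* = 0, φ(0) = 0 and φ''(0) = 38. Laplace's method then gives
  I(n) ~ sqrt(2π / (n · φ''(0))) · e^(−n φ(0)) = sqrt(2π / (38n)) = sqrt(π/(19n)).
The 15 · x^4 term contributes only at subleading order (an O(1/n) relative correction).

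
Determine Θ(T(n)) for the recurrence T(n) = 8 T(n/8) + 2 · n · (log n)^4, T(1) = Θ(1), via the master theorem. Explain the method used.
T(n) = Θ(n · (log n)^5)

Here log_8 8 = 1 and f(n) = 2 · n · (log n)^4 = Θ(n^(log_8 8) · (log n)^4). This is the extended Case 2 of the master theorem (f matches the critical exponent up to log factors), giving T(n) = Θ(n^(log_8 8) · (log n)^(4+1)) = Θ(n · (log n)^5).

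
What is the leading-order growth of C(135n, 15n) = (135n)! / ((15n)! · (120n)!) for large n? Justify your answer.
C(135n, 15n) ~ (387420489/16777216)^(15n) · sqrt(9/(16π·15n))

Write N = 15n. Apply Stirling to each factorial:
  (9N)! ~ sqrt(2π·9N) · (9N/e)^(9N),
  N! ~ sqrt(2π N) · (N/e)^N,
  (8N)! ~ sqrt(2π·8N) · (8N/e)^(8N).
The exponential factors combine to (9N)^(9N) / (N^N · (8N)^(8N)) = 9^(9N)/8^(8N) = (9^9/8^8)^N = (387420489/16777216)^N.
The square-root prefactors combine to sqrt(2π·9N) / (sqrt(2π N)·sqrt(2π·8N)) = sqrt(9 / (2π·8·N)) = sqrt(9/(16π·15n)).
Substituting N = 15n: C(135n, 15n) ~ (387420489/16777216)^(15n) · sqrt(9/(16π·15n)).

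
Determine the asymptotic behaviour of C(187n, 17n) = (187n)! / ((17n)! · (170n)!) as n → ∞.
C(187n, 17n) ~ (285311670611/10000000000)^(17n) · sqrt(11/(20π·17n))

Write N = 17n. Apply Stirling to each factorial:
  (11N)! ~ sqrt(2π·11N) · (11N/e)^(11N),
  N! ~ sqrt(2π N) · (N/e)^N,
  (10N)! ~ sqrt(2π·10N) · (10N/e)^(10N).
The exponential factors combine to (11N)^(11N) / (N^N · (10N)^(10N)) = 11^(11N)/10^(10N) = (11^11/10^10)^N = (285311670611/10000000000)^N.
The square-root prefactors combine to sqrt(2π·11N) / (sqrt(2π N)·sqrt(2π·10N)) = sqrt(11 / (2π·10·N)) = sqrt(11/(20π·17n)).
Substituting N = 17n: C(187n, 17n) ~ (285311670611/10000000000)^(17n) · sqrt(11/(20π·17n)).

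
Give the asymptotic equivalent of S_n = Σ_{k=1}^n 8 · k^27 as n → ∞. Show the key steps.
S_n ~ 2 · n^28 / 7

By integral comparison (Euler-Maclaurin), Σ_{k=1}^n 8 · k^27 = 8 · ∫_0^n x^27 dx + O(n^27) = 8 · n^28/28 = 2 · n^28 / 7 + O(n^27). (Equivalently, Faulhaber's formula gives the same leading term.)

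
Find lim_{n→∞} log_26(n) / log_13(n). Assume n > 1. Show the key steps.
lim = ln(13) / ln(26) = log_26(13)

Change of base: log_26(n) = ln n / ln 26 and log_13(n) = ln n / ln 13. The ratio is (ln n / ln 26) · (ln 13 / ln n) = ln 13 / ln 26, a constant independent of n. So the limit is ln 13 / ln 26 = log_26(13).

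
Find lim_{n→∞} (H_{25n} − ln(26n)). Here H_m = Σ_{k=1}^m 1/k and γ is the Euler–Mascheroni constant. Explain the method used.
lim = ln(25/26) + γ

By Euler-Maclaurin, H_m = ln m + γ + O(1/m). So
  H_{25n} − ln(26n) = ln(25n) + γ − ln(26n) + O(1/n)
                       = ln(25/26) + γ + O(1/n).
Hence the limit is ln(25/26) + γ.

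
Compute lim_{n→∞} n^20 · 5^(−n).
lim = 0

Exponentials with base > 1 dominate every fixed polynomial: for any fixed c, n^c / 5^n → 0 as n → ∞ (e.g. by the ratio test, or by writing 5^n = e^(n ln 5) and noting e^(n ln 5) / n^c → ∞). Hence n^20 · 5^(−n) = n^20 / 5^n → 0.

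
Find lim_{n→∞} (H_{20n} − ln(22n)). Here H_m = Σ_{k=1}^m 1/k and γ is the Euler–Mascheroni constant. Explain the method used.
lim = ln(10/11) + γ

By Euler-Maclaurin, H_m = ln m + γ + O(1/m). So
  H_{20n} − ln(22n) = ln(20n) + γ − ln(22n) + O(1/n)
                       = ln(20/22) + γ + O(1/n).
Hence the limit is ln(20/22) + γ (= ln(10/11)).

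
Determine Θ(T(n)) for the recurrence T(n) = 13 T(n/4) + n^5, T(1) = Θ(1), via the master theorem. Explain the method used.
T(n) = Θ(n^5)

log_4 13 ≈ 1.850. f(n) = n^5 dominates n^(log_4 13) since 5 > 1.850, and the regularity condition a·f(n/b) = 13·(n/4)^5 = (13/1024)·n^5 ≤ c·f(n) holds with c = 13/1024 ≈ 0.0127 < 1. So this is Case 3: T(n) = Θ(f(n)) = Θ(n^5).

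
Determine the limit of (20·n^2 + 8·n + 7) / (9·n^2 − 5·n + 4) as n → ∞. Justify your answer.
lim = 20/9

For large n the leading n^2 terms dominate both numerator and denominator. Dividing top and bottom by n^2, every other term tends to 0, leaving 20/9.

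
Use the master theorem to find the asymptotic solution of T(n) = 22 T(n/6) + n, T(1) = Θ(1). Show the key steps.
T(n) = Θ(n^(log_6 22))

Master theorem: compare f(n) = n to n^(log_6 22) where log_6 22 ≈ 1.725. Since 1 < log_6 22, we have f(n) = O(n^(log_6 22 − ε)) for some ε > 0 — Case 1. Hence T(n) = Θ(n^(log_6 22)).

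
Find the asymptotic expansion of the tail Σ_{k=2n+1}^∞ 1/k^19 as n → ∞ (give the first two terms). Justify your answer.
Σ_{k>2n} 1/k^19 = 1/(18 · (2n)^18) − 1/(2 · (2n)^19) + O(1/(2n)^20)

Compare to the integral: ∫_{2n}^∞ x^(−19) dx = [−x^(−18)/18]_{2n}^∞ = 1/((19−1)·(2n)^18). The Euler-Maclaurin correction adds −f(2n)/2 = −1/(2·(2n)^19). Euler-Maclaurin then gives
  Σ_{k>2n} 1/k^19 = ∫_{2n}^∞ dx/x^19 − 1/(2·(2n)^19) + O(1/(2n)^20).
(Equivalently this is ζ(19) − Σ_{k≤2n} 1/k^19.)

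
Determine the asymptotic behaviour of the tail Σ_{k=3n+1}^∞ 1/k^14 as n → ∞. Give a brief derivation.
Σ_{k>3n} 1/k^14 ~ 1/(13 · (3n)^13)

Compare to the integral: ∫_{3n}^∞ x^(−14) dx = [−x^(−13)/13]_{3n}^∞ = 1/((14−1)·(3n)^13). Euler-Maclaurin then gives
  Σ_{k>3n} 1/k^14 = ∫_{3n}^∞ dx/x^14 − 1/(2·(3n)^14) + O(1/(3n)^15).
(Equivalently this is ζ(14) − Σ_{k≤3n} 1/k^14.)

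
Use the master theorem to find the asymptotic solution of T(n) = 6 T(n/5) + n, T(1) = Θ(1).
T(n) = Θ(n^(log_5 6))

Master theorem: compare f(n) = n to n^(log_5 6) where log_5 6 ≈ 1.113. Since 1 < log_5 6, we have f(n) = O(n^(log_5 6 − ε)) for some ε > 0 — Case 1. Hence T(n) = Θ(n^(log_5 6)).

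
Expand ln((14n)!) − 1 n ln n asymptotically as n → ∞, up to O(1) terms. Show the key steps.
ln((14n)!) − 1 n ln n = 13 n ln n + 14(ln 14 − 1) n + (1/2) ln(2π·14n) + O(1/n)

Stirling: ln((14n)!) = 14n ln(14n) − 14n + (1/2) ln(2π·14n) + O(1/n).
Expand 14n ln(14n) = 14n (ln n + ln 14) = 14n ln n + 14n ln 14.
Subtract 1n ln n: leading term is (14 − 1) n ln n = 13 n ln n. The next term is 14n ln 14 − 14n = 14(ln 14 − 1) n. Then the (1/2) ln(2π·14n) correction.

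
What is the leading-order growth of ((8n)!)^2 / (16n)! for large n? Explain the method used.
((8n)!)^2/(16n)! ~ ((2π·8n)^(1/2) / sqrt(2)) · 2^(−2·8n)  →  0

Write N = 8n. Stirling: N! ~ sqrt(2π N)(N/e)^N and (2N)! ~ sqrt(2π·2N)·(2N/e)^(2N).
  (N!)^2/(2N)! ~ (2π N)^(2/2) (N/e)^(2N) / [sqrt(2π·2N) (2N/e)^(2N)]
     = (2π N)^(2/2) / sqrt(2π·2N) · (N/(2N))^(2N)
     = (2π N)^((2−1)/2) / sqrt(2) · 2^(−2N).
Since 2^2 > 1, the factor 2^(−2N) decays exponentially, so the ratio → 0. Substituting N = 8n gives the stated form.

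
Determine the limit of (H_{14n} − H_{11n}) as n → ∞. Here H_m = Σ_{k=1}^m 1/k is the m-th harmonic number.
lim = ln(14/11)

Euler-Maclaurin gives H_m = ln m + γ + 1/(2m) + O(1/m^2). The γ and O(1/m) terms cancel in the difference:
  H_{14n} − H_{11n} = ln(14n) − ln(11n) + O(1/n) = ln(14/11) + O(1/n).
Hence the limit is ln(14/11).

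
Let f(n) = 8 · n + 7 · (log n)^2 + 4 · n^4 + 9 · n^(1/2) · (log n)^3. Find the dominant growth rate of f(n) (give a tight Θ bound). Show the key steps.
f(n) ∈ Θ(n^4)

Compare the terms by growth order. For large n, n^a · (log n)^b dominates n^a' · (log n)^b' iff a > a', or (a = a' and b > b'). Ranking the 4 terms shows the dominant one is 4 · n^4. Hence f(n) ∈ Θ(n^4).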